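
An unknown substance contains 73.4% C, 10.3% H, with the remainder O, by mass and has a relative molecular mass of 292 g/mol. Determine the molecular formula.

Assume 100 g: 73.4 g C, 10.3 g H, 16.3 g O.
C: 73.4 g ÷ 12.01 g/mol = 6.112 mol
H: 10.3 g ÷ 1.008 g/mol = 10.22 mol
O: 16.3 g ÷ 16.00 g/mol = 1.019 mol
Ratios (÷ 1.019): C 5.999, H 10.030, O 1.000
Ratio ≈ 6:10:1, so the empirical formula is C6H10O
Empirical-formula mass = 98.14 g/mol
n = 292 / 98.14 = 2.98 ≈ 3
Molecular formula = (C6H10O)×3 = C18H30O3

C18H30O3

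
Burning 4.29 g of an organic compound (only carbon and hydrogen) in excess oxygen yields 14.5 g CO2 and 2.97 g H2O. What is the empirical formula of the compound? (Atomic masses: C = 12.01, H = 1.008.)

mol C = 14.5 / 44.01 = 0.3295; mass C = 0.3295 × 12.01 = 3.957 g
mol H = 2 × (2.97 / 18.02) = 0.3296; mass H = 0.3296 × 1.008 = 0.3323 g
Divide by the smallest (0.3295 mol C): C 1.000, H 1.000
→ CH

CH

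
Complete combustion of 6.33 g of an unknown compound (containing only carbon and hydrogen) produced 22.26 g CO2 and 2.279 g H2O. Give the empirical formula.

mol C = 22.26 / 44.01 = 0.5058; mass C = 0.5058 × 12.01 = 6.075 g
mol H = 2 × (2.279 / 18.02) = 0.2529; mass H = 0.2529 × 1.008 = 0.2550 g
Divide by the smallest (0.2529 mol H): C 2.000, H 1.000
≈ 2:1 → C2H

C2H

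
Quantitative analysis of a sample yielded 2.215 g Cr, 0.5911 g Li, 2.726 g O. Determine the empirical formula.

CrLi2O4

Moles — Cr: 2.215 / 52.00 = 0.0426 mol; Li: 0.5911 / 6.94 = 0.08517 mol; O: 2.726 / 16.00 = 0.1704 mol
Divide by the smallest (0.0426 mol Cr): Cr 1.000, Li 2.000, O 4.000
Ratio ≈ 1:2:4, so the empirical formula is CrLi2O4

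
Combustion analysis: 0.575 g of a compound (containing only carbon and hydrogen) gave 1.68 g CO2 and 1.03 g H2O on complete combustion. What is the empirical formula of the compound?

mol C = 1.68 / 44.01 = 0.03817; mass C = 0.03817 × 12.01 = 0.4585 g
mol H = 2 × (1.03 / 18.02) = 0.1143; mass H = 0.1143 × 1.008 = 0.1152 g
Divide by the smallest (0.03817 mol C): C 1.000, H 2.995
→ CH3

CH3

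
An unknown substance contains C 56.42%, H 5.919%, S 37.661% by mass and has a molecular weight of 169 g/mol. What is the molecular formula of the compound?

C8H10S2

Assume 100 g: 56.42 g C, 5.919 g H, 37.661 g S.
n(C) = 56.42/12.01 = 4.698, n(H) = 5.919/1.008 = 5.872, n(S) = 37.661/32.07 = 1.174
Smallest is S at 1.174 mol; normalising gives C 4.000, H 5.000, S 1.000
→ C4H5S
Empirical-formula mass = 85.15 g/mol
n = 169 / 85.15 = 1.98 ≈ 2
Molecular formula = (C4H5S)×2 = C8H10S2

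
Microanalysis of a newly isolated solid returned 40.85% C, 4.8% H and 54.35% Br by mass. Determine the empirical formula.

Assume 100 g: 40.85 g C, 4.8 g H, 54.35 g Br.
C: 40.85 g ÷ 12.01 g/mol = 3.401 mol
H: 4.8 g ÷ 1.008 g/mol = 4.762 mol
Br: 54.35 g ÷ 79.90 g/mol = 0.6802 mol
Divide by the smallest (0.6802 mol Br): C 5.000, H 7.000, Br 1.000
≈ 5:7:1 → C5H7Br

C5H7Br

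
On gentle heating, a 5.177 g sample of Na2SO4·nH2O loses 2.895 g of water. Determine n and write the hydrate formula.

Na2SO4·10H2O

Mass of anhydrous Na2SO4 = 5.177 − 2.895 = 2.282 g
mol H2O = 2.895 / 18.02 = 0.1607
Molar mass of Na2SO4 = 142.05 g/mol → mol Na2SO4 = 2.282 / 142.05 = 0.01606
n = 0.1607 / 0.01606 = 10.00 ≈ 10 → Na2SO4·10H2O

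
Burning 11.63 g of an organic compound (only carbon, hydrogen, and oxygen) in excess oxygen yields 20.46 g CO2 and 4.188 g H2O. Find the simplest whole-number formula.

mol C = 20.46 / 44.01 = 0.4649; mass C = 0.4649 × 12.01 = 5.583 g
mol H = 2 × (4.188 / 18.02) = 0.4648; mass H = 0.4648 × 1.008 = 0.4685 g
mass O = 11.63 − (6.052) = 5.578 g → mol O = 0.3486
Divide by the smallest (0.3486 mol O): C 1.333, H 1.333, O 1.000
×3: C 4.00, H 4.00, O 3.00 → C4H4O3

C4H4O3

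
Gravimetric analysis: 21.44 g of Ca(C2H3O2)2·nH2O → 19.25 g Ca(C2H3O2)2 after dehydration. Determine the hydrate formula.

Mass of water lost = 21.44 − 19.25 = 2.19 g → 2.19 / 18.02 = 0.1215 mol H2O
Molar mass of Ca(C2H3O2)2 = 158.17 g/mol → mol Ca(C2H3O2)2 = 19.25 / 158.17 = 0.1217
n = 0.1215 / 0.1217 = 1.00 ≈ 1 → Ca(C2H3O2)2·H2O

Ca(C2H3O2)2·H2O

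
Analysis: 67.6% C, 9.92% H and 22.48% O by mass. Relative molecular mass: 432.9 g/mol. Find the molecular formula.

C24H42O6

Assume 100 g: 67.6 g C, 9.92 g H, 22.48 g O.
Moles — C: 67.6 / 12.01 = 5.629 mol; H: 9.92 / 1.008 = 9.841 mol; O: 22.48 / 16.00 = 1.405 mol
Smallest is O at 1.405 mol; normalising gives C 4.006, H 7.004, O 1.000
Ratio ≈ 4:7:1, so the empirical formula is C4H7O
Empirical-formula mass = 71.10 g/mol
n = 432.9 / 71.10 = 6.09 ≈ 6
Molecular formula = (C4H7O)×6 = C24H42O6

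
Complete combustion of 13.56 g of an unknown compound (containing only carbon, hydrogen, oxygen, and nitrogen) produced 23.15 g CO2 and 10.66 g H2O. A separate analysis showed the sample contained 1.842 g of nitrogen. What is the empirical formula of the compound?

mol C = 23.15 / 44.01 = 0.5260; mass C = 0.5260 × 12.01 = 6.317 g
mol H = 2 × (10.66 / 18.02) = 1.183; mass H = 1.183 × 1.008 = 1.193 g
mol N = 1.842 / 14.01 = 0.1315
mass O = 13.56 − (9.352) = 4.208 g → mol O = 0.2630
Divide by the smallest (0.1315 mol N): C 4.001, H 8.999, N 1.000, O 2.000
Ratio ≈ 4:9:1:2, so the empirical formula is C4H9NO2

C4H9NO2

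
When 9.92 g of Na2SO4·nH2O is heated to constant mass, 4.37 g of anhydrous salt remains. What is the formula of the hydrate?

Mass of water lost = 9.92 − 4.37 = 5.55 g → 5.55 / 18.02 = 0.308 mol H2O
Molar mass of Na2SO4 = 142.05 g/mol → mol Na2SO4 = 4.37 / 142.05 = 0.03076
n = 0.308 / 0.03076 = 10.01 ≈ 10 → Na2SO4·10H2O

Na2SO4·10H2O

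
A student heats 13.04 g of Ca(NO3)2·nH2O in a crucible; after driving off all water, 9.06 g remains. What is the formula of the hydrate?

Ca(NO3)2·4H2O

Mass of water lost = 13.04 − 9.06 = 3.98 g → 3.98 / 18.02 = 0.2209 mol H2O
Molar mass of Ca(NO3)2 = 164.10 g/mol → mol Ca(NO3)2 = 9.06 / 164.10 = 0.05521
n = 0.2209 / 0.05521 = 4.00 ≈ 4 → Ca(NO3)2·4H2O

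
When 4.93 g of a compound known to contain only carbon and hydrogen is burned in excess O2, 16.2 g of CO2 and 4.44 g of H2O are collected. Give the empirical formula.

C3H4

mol C = 16.2 / 44.01 = 0.3681; mass C = 0.3681 × 12.01 = 4.421 g
mol H = 2 × (4.44 / 18.02) = 0.4928; mass H = 0.4928 × 1.008 = 0.4967 g
Smallest is C at 0.3681 mol; normalising gives C 1.000, H 1.339
×3: C 3.00, H 4.02 → C3H4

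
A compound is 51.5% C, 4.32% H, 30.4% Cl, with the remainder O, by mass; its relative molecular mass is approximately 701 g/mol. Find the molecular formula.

Assume 100 g: 51.5 g C, 4.32 g H, 30.4 g Cl, 13.78 g O.
C: 51.5 g ÷ 12.01 g/mol = 4.288 mol
H: 4.32 g ÷ 1.008 g/mol = 4.286 mol
Cl: 30.4 g ÷ 35.45 g/mol = 0.8575 mol
O: 13.78 g ÷ 16.00 g/mol = 0.8612 mol
Ratios (÷ 0.8575): C 5.000, H 4.998, Cl 1.000, O 1.004
Ratio ≈ 5:5:1:1, so the empirical formula is C5H5ClO
Empirical-formula mass = 116.54 g/mol
n = 701 / 116.54 = 6.02 ≈ 6
Molecular formula = (C5H5ClO)×6 = C30H30Cl6O6

C30H30Cl6O6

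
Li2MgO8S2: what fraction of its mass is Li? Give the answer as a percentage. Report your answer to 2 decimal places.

Molar mass = 2(6.94) + 1(24.31) + 8(16.00) + 2(32.07) = 230.330 g/mol
Mass of Li per mole = 2 × 6.94 = 13.880 g
% Li = 13.880 / 230.330 × 100 = 6.03%

6.03%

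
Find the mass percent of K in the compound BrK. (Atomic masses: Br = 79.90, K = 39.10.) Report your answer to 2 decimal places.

32.86%

Molar mass = 1(79.90) + 1(39.10) = 119.000 g/mol
Mass of K per mole = 1 × 39.10 = 39.100 g
% K = 39.100 / 119.000 × 100 = 32.86%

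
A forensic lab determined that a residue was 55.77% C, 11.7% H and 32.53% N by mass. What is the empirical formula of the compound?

Assume 100 g: 55.77 g C, 11.7 g H, 32.53 g N.
n(C) = 55.77/12.01 = 4.644, n(H) = 11.7/1.008 = 11.61, n(N) = 32.53/14.01 = 2.322
Ratios (÷ 2.322): C 2.000, H 4.999, N 1.000
→ C2H5N

C2H5N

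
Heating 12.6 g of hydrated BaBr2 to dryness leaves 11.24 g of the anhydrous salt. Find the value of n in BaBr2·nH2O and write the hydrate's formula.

Mass of water lost = 12.6 − 11.24 = 1.36 g → 1.36 / 18.02 = 0.07547 mol H2O
Molar mass of BaBr2 = 297.13 g/mol → mol BaBr2 = 11.24 / 297.13 = 0.03783
n = 0.07547 / 0.03783 = 2.00 ≈ 2 → BaBr2·2H2O

BaBr2·2H2O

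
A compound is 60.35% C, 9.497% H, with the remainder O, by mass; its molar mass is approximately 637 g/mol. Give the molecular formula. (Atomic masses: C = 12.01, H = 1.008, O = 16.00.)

C32H60O12

Assume 100 g: 60.35 g C, 9.497 g H, 30.153 g O.
C: 60.35 g ÷ 12.01 g/mol = 5.025 mol
H: 9.497 g ÷ 1.008 g/mol = 9.422 mol
O: 30.153 g ÷ 16.00 g/mol = 1.885 mol
Ratios (÷ 1.885): C 2.666, H 4.999, O 1.000
Scaling by 3: C 8.00, H 15.00, O 3.00 → C8H15O3
Empirical-formula mass = 159.20 g/mol
n = 637 / 159.20 = 4.00 ≈ 4
Molecular formula = (C8H15O3)×4 = C32H60O12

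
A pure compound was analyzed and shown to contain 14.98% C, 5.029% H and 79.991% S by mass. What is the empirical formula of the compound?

CH4S2

Assume 100 g: 14.98 g C, 5.029 g H, 79.991 g S.
n(C) = 14.98/12.01 = 1.247, n(H) = 5.029/1.008 = 4.989, n(S) = 79.991/32.07 = 2.494
Ratios (÷ 1.247): C 1.000, H 4.000, S 2.000
Ratio ≈ 1:4:2, so the empirical formula is CH4S2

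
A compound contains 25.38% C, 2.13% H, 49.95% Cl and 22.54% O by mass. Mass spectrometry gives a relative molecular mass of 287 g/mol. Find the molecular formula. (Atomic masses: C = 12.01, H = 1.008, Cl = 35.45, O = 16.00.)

C6H6Cl4O4

Assume 100 g: 25.38 g C, 2.13 g H, 49.95 g Cl, 22.54 g O.
C: 25.38 g ÷ 12.01 g/mol = 2.113 mol
H: 2.13 g ÷ 1.008 g/mol = 2.113 mol
Cl: 49.95 g ÷ 35.45 g/mol = 1.409 mol
O: 22.54 g ÷ 16.00 g/mol = 1.409 mol
Divide by the smallest (1.409 mol O): C 1.500, H 1.500, Cl 1.000, O 1.000
×2: C 3.00, H 3.00, Cl 2.00, O 2.00 → C3H3Cl2O2
Empirical-formula mass = 141.95 g/mol
n = 287 / 141.95 = 2.02 ≈ 2
Molecular formula = (C3H3Cl2O2)×2 = C6H6Cl4O4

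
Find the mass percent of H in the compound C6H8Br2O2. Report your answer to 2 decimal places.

2.97%

Molar mass = 6(12.01) + 8(1.008) + 2(79.90) + 2(16.00) = 271.924 g/mol
Mass of H per mole = 8 × 1.008 = 8.064 g
% H = 8.064 / 271.924 × 100 = 2.97%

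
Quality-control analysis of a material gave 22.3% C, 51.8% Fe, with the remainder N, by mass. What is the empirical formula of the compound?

C2FeN2

Assume 100 g: 22.3 g C, 51.8 g Fe, 25.9 g N.
Moles — C: 22.3 / 12.01 = 1.857 mol; Fe: 51.8 / 55.85 = 0.9275 mol; N: 25.9 / 14.01 = 1.849 mol
Ratios (÷ 0.9275): C 2.002, Fe 1.000, N 1.993
Ratio ≈ 2:1:2, so the empirical formula is C2FeN2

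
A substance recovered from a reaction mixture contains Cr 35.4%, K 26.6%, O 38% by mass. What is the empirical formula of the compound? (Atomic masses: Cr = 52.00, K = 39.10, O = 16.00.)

Assume 100 g: 35.4 g Cr, 26.6 g K, 38 g O.
Cr: 35.4 g ÷ 52.00 g/mol = 0.6808 mol
K: 26.6 g ÷ 39.10 g/mol = 0.6803 mol
O: 38 g ÷ 16.00 g/mol = 2.375 mol
Smallest is K at 0.6803 mol; normalising gives Cr 1.001, K 1.000, O 3.491
Scaling by 2: Cr 2.00, K 2.00, O 6.98 → Cr2K2O7

Cr2K2O7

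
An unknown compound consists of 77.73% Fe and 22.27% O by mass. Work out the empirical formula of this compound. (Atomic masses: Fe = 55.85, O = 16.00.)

Assume 100 g: 77.73 g Fe, 22.27 g O.
Moles — Fe: 77.73 / 55.85 = 1.392 mol; O: 22.27 / 16.00 = 1.392 mol
Ratios (÷ 1.392): Fe 1.000, O 1.000
→ FeO

FeO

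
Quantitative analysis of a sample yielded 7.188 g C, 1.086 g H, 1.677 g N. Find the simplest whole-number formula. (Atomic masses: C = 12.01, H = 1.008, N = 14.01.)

C5H9N

n(C) = 7.188/12.01 = 0.5985, n(H) = 1.086/1.008 = 1.077, n(N) = 1.677/14.01 = 0.1197
Ratios (÷ 0.1197): C 5.000, H 9.001, N 1.000
Ratio ≈ 5:9:1, so the empirical formula is C5H9N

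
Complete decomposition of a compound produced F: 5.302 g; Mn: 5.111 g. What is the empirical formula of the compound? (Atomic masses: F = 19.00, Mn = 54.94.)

F3Mn

n(F) = 5.302/19.00 = 0.2791, n(Mn) = 5.111/54.94 = 0.09303
Divide by the smallest (0.09303 mol Mn): F 3.000, Mn 1.000
Ratio ≈ 3:1, so the empirical formula is F3Mn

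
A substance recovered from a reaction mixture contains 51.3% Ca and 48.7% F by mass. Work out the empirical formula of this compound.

CaF2

Assume 100 g: 51.3 g Ca, 48.7 g F.
Moles — Ca: 51.3 / 40.08 = 1.28 mol; F: 48.7 / 19.00 = 2.563 mol
Ratios (÷ 1.28): Ca 1.000, F 2.003
Ratio ≈ 1:2, so the empirical formula is CaF2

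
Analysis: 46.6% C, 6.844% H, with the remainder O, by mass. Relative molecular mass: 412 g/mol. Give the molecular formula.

Assume 100 g: 46.6 g C, 6.844 g H, 46.556 g O.
n(C) = 46.6/12.01 = 3.88, n(H) = 6.844/1.008 = 6.79, n(O) = 46.556/16.00 = 2.91
Smallest is O at 2.91 mol; normalising gives C 1.333, H 2.333, O 1.000
×3: C 4.00, H 7.00, O 3.00 → C4H7O3
Empirical-formula mass = 103.10 g/mol
n = 412 / 103.10 = 4.00 ≈ 4
Molecular formula = (C4H7O3)×4 = C16H28O12

C16H28O12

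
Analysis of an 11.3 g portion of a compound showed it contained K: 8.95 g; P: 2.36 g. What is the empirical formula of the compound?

K3P

K: 8.95 g ÷ 39.10 g/mol = 0.2289 mol
P: 2.36 g ÷ 30.97 g/mol = 0.0762 mol
Divide by the smallest (0.0762 mol P): K 3.004, P 1.000
→ K3P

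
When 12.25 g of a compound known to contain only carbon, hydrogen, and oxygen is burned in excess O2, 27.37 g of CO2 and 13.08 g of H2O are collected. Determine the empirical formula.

C3H7O

mol C = 27.37 / 44.01 = 0.6219; mass C = 0.6219 × 12.01 = 7.469 g
mol H = 2 × (13.08 / 18.02) = 1.452; mass H = 1.452 × 1.008 = 1.463 g
mass O = 12.25 − (8.932) = 3.318 g → mol O = 0.2073
Ratios (÷ 0.2073): C 2.999, H 7.001, O 1.000
Ratio ≈ 3:7:1, so the empirical formula is C3H7O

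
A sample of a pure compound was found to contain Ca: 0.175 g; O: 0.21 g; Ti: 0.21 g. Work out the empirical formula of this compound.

CaO3Ti

n(Ca) = 0.175/40.08 = 0.004366, n(O) = 0.21/16.00 = 0.01312, n(Ti) = 0.21/47.87 = 0.004387
Smallest is Ca at 0.004366 mol; normalising gives Ca 1.000, O 3.006, Ti 1.005
→ CaO3Ti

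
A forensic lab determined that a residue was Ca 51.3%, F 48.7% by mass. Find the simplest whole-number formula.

CaF2

Assume 100 g: 51.3 g Ca, 48.7 g F.
Ca: 51.3 g ÷ 40.08 g/mol = 1.28 mol
F: 48.7 g ÷ 19.00 g/mol = 2.563 mol
Divide by the smallest (1.28 mol Ca): Ca 1.000, F 2.003
Ratio ≈ 1:2, so the empirical formula is CaF2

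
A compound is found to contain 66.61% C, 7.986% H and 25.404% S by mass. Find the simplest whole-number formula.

Assume 100 g: 66.61 g C, 7.986 g H, 25.404 g S.
n(C) = 66.61/12.01 = 5.546, n(H) = 7.986/1.008 = 7.923, n(S) = 25.404/32.07 = 0.7921
Smallest is S at 0.7921 mol; normalising gives C 7.002, H 10.002, S 1.000
≈ 7:10:1 → C7H10S

C7H10S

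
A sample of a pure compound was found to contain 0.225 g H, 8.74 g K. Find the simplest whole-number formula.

Moles — H: 0.225 / 1.008 = 0.2232 mol; K: 8.74 / 39.10 = 0.2235 mol
Smallest is H at 0.2232 mol; normalising gives H 1.000, K 1.001
Ratio ≈ 1:1, so the empirical formula is HK

HK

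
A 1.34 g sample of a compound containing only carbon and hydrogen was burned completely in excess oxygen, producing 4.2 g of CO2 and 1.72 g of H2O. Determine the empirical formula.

CH2

mol C = 4.2 / 44.01 = 0.09543; mass C = 0.09543 × 12.01 = 1.146 g
mol H = 2 × (1.72 / 18.02) = 0.1909; mass H = 0.1909 × 1.008 = 0.1924 g
Divide by the smallest (0.09543 mol C): C 1.000, H 2.000
≈ 1:2 → CH2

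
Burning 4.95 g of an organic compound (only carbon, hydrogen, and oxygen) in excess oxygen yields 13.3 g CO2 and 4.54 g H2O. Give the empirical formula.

C6H10O

mol C = 13.3 / 44.01 = 0.3022; mass C = 0.3022 × 12.01 = 3.629 g
mol H = 2 × (4.54 / 18.02) = 0.5039; mass H = 0.5039 × 1.008 = 0.5079 g
mass O = 4.95 − (4.137) = 0.8126 g → mol O = 0.05079
Divide by the smallest (0.05079 mol O): C 5.950, H 9.921, O 1.000
≈ 6:10:1 → C6H10O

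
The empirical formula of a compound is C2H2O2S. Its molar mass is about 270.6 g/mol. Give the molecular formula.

C6H6O6S3

Empirical-formula mass = 90.11 g/mol
n = 270.6 / 90.11 = 3.00 ≈ 3
Molecular formula = (C2H2O2S)3 = C6H6O6S3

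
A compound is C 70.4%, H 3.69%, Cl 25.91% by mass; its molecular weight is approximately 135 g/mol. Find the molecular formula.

Assume 100 g: 70.4 g C, 3.69 g H, 25.91 g Cl.
C: 70.4 g ÷ 12.01 g/mol = 5.862 mol
H: 3.69 g ÷ 1.008 g/mol = 3.661 mol
Cl: 25.91 g ÷ 35.45 g/mol = 0.7309 mol
Ratios (÷ 0.7309): C 8.020, H 5.009, Cl 1.000
→ C8H5Cl
Empirical-formula mass = 136.57 g/mol
n = 135 / 136.57 = 0.99 ≈ 1
Molecular formula = empirical formula = C8H5Cl

C8H5Cl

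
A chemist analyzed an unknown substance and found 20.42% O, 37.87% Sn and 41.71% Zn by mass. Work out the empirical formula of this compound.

O4SnZn2

Assume 100 g: 20.42 g O, 37.87 g Sn, 41.71 g Zn.
O: 20.42 g ÷ 16.00 g/mol = 1.276 mol
Sn: 37.87 g ÷ 118.71 g/mol = 0.319 mol
Zn: 41.71 g ÷ 65.38 g/mol = 0.638 mol
Ratios (÷ 0.319): O 4.001, Sn 1.000, Zn 2.000
Ratio ≈ 4:1:2, so the empirical formula is O4SnZn2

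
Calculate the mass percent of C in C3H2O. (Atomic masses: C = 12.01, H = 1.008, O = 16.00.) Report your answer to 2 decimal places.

66.67%

Molar mass = 3(12.01) + 2(1.008) + 1(16.00) = 54.046 g/mol
Mass of C per mole = 3 × 12.01 = 36.030 g
% C = 36.030 / 54.046 × 100 = 66.67%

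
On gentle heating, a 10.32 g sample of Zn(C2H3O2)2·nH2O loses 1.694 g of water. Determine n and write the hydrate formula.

Zn(C2H3O2)2·2H2O

Mass of anhydrous Zn(C2H3O2)2 = 10.32 − 1.694 = 8.626 g
mol H2O = 1.694 / 18.02 = 0.09401
Molar mass of Zn(C2H3O2)2 = 183.47 g/mol → mol Zn(C2H3O2)2 = 8.626 / 183.47 = 0.04702
n = 0.09401 / 0.04702 = 2.00 ≈ 2 → Zn(C2H3O2)2·2H2O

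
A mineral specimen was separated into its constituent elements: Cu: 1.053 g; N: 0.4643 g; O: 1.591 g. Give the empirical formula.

CuN2O6

Moles — Cu: 1.053 / 63.55 = 0.01657 mol; N: 0.4643 / 14.01 = 0.03314 mol; O: 1.591 / 16.00 = 0.09944 mol
Smallest is Cu at 0.01657 mol; normalising gives Cu 1.000, N 2.000, O 6.001
→ CuN2O6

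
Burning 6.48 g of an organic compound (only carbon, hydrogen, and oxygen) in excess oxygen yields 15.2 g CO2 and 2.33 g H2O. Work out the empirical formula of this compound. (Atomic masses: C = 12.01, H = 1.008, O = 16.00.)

mol C = 15.2 / 44.01 = 0.3454; mass C = 0.3454 × 12.01 = 4.148 g
mol H = 2 × (2.33 / 18.02) = 0.2586; mass H = 0.2586 × 1.008 = 0.2607 g
mass O = 6.48 − (4.409) = 2.071 g → mol O = 0.1295
Divide by the smallest (0.1295 mol O): C 2.668, H 1.998, O 1.000
Scaling by 3: C 8.00, H 5.99, O 3.00 → C8H6O3

C8H6O3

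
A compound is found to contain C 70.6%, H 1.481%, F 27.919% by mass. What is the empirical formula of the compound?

C4HF

Assume 100 g: 70.6 g C, 1.481 g H, 27.919 g F.
n(C) = 70.6/12.01 = 5.878, n(H) = 1.481/1.008 = 1.469, n(F) = 27.919/19.00 = 1.469
Smallest is H at 1.469 mol; normalising gives C 4.001, H 1.000, F 1.000
≈ 4:1:1 → C4HF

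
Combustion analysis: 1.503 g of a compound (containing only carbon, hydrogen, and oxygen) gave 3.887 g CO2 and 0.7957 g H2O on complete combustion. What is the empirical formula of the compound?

mol C = 3.887 / 44.01 = 0.08832; mass C = 0.08832 × 12.01 = 1.061 g
mol H = 2 × (0.7957 / 18.02) = 0.08831; mass H = 0.08831 × 1.008 = 0.08902 g
mass O = 1.503 − (1.150) = 0.3532 g → mol O = 0.02208
Divide by the smallest (0.02208 mol O): C 4.000, H 4.000, O 1.000
→ C4H4O

C4H4O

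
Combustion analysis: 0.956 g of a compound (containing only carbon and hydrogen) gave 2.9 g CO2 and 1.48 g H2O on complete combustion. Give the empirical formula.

C2H5

mol C = 2.9 / 44.01 = 0.06589; mass C = 0.06589 × 12.01 = 0.7914 g
mol H = 2 × (1.48 / 18.02) = 0.1643; mass H = 0.1643 × 1.008 = 0.1656 g
Ratios (÷ 0.06589): C 1.000, H 2.493
×2: C 2.00, H 4.99 → C2H5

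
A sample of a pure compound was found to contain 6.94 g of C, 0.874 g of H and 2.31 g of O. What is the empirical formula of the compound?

C4H6O

n(C) = 6.94/12.01 = 0.5779, n(H) = 0.874/1.008 = 0.8671, n(O) = 2.31/16.00 = 0.1444
Divide by the smallest (0.1444 mol O): C 4.002, H 6.006, O 1.000
Ratio ≈ 4:6:1, so the empirical formula is C4H6O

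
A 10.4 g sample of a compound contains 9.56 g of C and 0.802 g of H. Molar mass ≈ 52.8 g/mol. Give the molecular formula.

C4H4

Moles — C: 9.56 / 12.01 = 0.796 mol; H: 0.802 / 1.008 = 0.7956 mol
Smallest is H at 0.7956 mol; normalising gives C 1.000, H 1.000
≈ 1:1 → CH
Empirical-formula mass = 13.02 g/mol
n = 52.8 / 13.02 = 4.06 ≈ 4
Molecular formula = (CH)×4 = C4H4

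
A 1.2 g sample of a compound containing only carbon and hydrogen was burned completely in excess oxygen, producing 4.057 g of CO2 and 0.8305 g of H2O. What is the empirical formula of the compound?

mol C = 4.057 / 44.01 = 0.09218; mass C = 0.09218 × 12.01 = 1.107 g
mol H = 2 × (0.8305 / 18.02) = 0.09218; mass H = 0.09218 × 1.008 = 0.09291 g
Smallest is H at 0.09218 mol; normalising gives C 1.000, H 1.000
→ CH

CH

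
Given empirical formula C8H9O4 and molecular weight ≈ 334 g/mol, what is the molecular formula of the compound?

C16H18O8

Empirical-formula mass = 169.15 g/mol
n = 334 / 169.15 = 1.97 ≈ 2
Molecular formula = (C8H9O4)2 = C16H18O8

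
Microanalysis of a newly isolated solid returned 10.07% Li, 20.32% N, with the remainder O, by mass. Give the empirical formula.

LiNO3

Assume 100 g: 10.07 g Li, 20.32 g N, 69.61 g O.
n(Li) = 10.07/6.94 = 1.451, n(N) = 20.32/14.01 = 1.45, n(O) = 69.61/16.00 = 4.351
Divide by the smallest (1.45 mol N): Li 1.000, N 1.000, O 3.000
≈ 1:1:3 → LiNO3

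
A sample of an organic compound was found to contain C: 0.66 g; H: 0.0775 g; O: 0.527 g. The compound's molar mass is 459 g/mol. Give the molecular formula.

C20H28O12

C: 0.66 g ÷ 12.01 g/mol = 0.05495 mol
H: 0.0775 g ÷ 1.008 g/mol = 0.07688 mol
O: 0.527 g ÷ 16.00 g/mol = 0.03294 mol
Smallest is O at 0.03294 mol; normalising gives C 1.668, H 2.334, O 1.000
Scaling by 3: C 5.01, H 7.00, O 3.00 → C5H7O3
Empirical-formula mass = 115.11 g/mol
n = 459 / 115.11 = 3.99 ≈ 4
Molecular formula = (C5H7O3)×4 = C20H28O12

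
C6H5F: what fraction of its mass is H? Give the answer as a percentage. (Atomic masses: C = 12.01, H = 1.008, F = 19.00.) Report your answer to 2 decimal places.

5.24%

Molar mass = 6(12.01) + 5(1.008) + 1(19.00) = 96.100 g/mol
Mass of H per mole = 5 × 1.008 = 5.040 g
% H = 5.040 / 96.100 × 100 = 5.24%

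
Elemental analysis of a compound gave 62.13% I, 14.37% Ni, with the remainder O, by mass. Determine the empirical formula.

Assume 100 g: 62.13 g I, 14.37 g Ni, 23.5 g O.
Moles — I: 62.13 / 126.90 = 0.4896 mol; Ni: 14.37 / 58.69 = 0.2448 mol; O: 23.5 / 16.00 = 1.469 mol
Divide by the smallest (0.2448 mol Ni): I 2.000, Ni 1.000, O 5.999
Ratio ≈ 2:1:6, so the empirical formula is I2NiO6

I2NiO6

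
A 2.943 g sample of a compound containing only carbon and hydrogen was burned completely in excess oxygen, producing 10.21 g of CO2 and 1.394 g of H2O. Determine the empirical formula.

C3H2

mol C = 10.21 / 44.01 = 0.2320; mass C = 0.2320 × 12.01 = 2.786 g
mol H = 2 × (1.394 / 18.02) = 0.1547; mass H = 0.1547 × 1.008 = 0.1560 g
Smallest is H at 0.1547 mol; normalising gives C 1.499, H 1.000
Multiply by 2: C 3.00, H 2.00 → C3H2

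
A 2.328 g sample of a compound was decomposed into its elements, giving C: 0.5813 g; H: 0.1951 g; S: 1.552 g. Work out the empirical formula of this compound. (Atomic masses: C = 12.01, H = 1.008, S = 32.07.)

CH4S

Moles — C: 0.5813 / 12.01 = 0.0484 mol; H: 0.1951 / 1.008 = 0.1936 mol; S: 1.552 / 32.07 = 0.04839 mol
Smallest is S at 0.04839 mol; normalising gives C 1.000, H 3.999, S 1.000
→ CH4S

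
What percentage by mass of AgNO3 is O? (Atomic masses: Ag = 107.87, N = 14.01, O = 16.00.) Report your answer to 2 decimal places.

Molar mass = 1(107.87) + 1(14.01) + 3(16.00) = 169.880 g/mol
Mass of O per mole = 3 × 16.00 = 48.000 g
% O = 48.000 / 169.880 × 100 = 28.26%

28.26%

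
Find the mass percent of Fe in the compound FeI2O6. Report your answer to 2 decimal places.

13.77%

Molar mass = 1(55.85) + 2(126.90) + 6(16.00) = 405.650 g/mol
Mass of Fe per mole = 1 × 55.85 = 55.850 g
% Fe = 55.850 / 405.650 × 100 = 13.77%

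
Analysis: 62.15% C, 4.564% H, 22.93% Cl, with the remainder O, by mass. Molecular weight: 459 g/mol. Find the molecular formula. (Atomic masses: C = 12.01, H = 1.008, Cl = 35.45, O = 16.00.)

Assume 100 g: 62.15 g C, 4.564 g H, 22.93 g Cl, 10.356 g O.
C: 62.15 g ÷ 12.01 g/mol = 5.175 mol
H: 4.564 g ÷ 1.008 g/mol = 4.528 mol
Cl: 22.93 g ÷ 35.45 g/mol = 0.6468 mol
O: 10.356 g ÷ 16.00 g/mol = 0.6472 mol
Smallest is Cl at 0.6468 mol; normalising gives C 8.000, H 7.000, Cl 1.000, O 1.001
→ C8H7ClO
Empirical-formula mass = 154.59 g/mol
n = 459 / 154.59 = 2.97 ≈ 3
Molecular formula = (C8H7ClO)×3 = C24H21Cl3O3

C24H21Cl3O3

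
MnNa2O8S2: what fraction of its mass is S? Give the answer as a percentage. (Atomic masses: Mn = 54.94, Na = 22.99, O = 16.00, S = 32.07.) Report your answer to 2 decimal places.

Molar mass = 1(54.94) + 2(22.99) + 8(16.00) + 2(32.07) = 293.060 g/mol
Mass of S per mole = 2 × 32.07 = 64.140 g
% S = 64.140 / 293.060 × 100 = 21.89%

21.89%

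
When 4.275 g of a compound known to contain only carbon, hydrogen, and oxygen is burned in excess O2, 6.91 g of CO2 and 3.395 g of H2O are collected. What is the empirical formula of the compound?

mol C = 6.91 / 44.01 = 0.1570; mass C = 0.1570 × 12.01 = 1.886 g
mol H = 2 × (3.395 / 18.02) = 0.3768; mass H = 0.3768 × 1.008 = 0.3798 g
mass O = 4.275 − (2.266) = 2.009 g → mol O = 0.1256
Smallest is O at 0.1256 mol; normalising gives C 1.250, H 3.000, O 1.000
Scaling by 4: C 5.00, H 12.00, O 4.00 → C5H12O4

C5H12O4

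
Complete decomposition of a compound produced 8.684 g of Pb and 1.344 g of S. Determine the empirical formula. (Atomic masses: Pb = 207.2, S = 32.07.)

PbS

Pb: 8.684 g ÷ 207.2 g/mol = 0.04191 mol
S: 1.344 g ÷ 32.07 g/mol = 0.04191 mol
Ratios (÷ 0.04191): Pb 1.000, S 1.000
→ PbS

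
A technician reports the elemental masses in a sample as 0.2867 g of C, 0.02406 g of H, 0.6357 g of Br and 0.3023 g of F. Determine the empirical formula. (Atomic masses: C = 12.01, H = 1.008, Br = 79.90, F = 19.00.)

C: 0.2867 g ÷ 12.01 g/mol = 0.02387 mol
H: 0.02406 g ÷ 1.008 g/mol = 0.02387 mol
Br: 0.6357 g ÷ 79.90 g/mol = 0.007956 mol
F: 0.3023 g ÷ 19.00 g/mol = 0.01591 mol
Smallest is Br at 0.007956 mol; normalising gives C 3.000, H 3.000, Br 1.000, F 2.000
→ C3H3BrF2

C3H3BrF2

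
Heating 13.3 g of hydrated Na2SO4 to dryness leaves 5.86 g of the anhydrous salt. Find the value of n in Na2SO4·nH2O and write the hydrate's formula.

Mass of water lost = 13.3 − 5.86 = 7.44 g → 7.44 / 18.02 = 0.4129 mol H2O
Molar mass of Na2SO4 = 142.05 g/mol → mol Na2SO4 = 5.86 / 142.05 = 0.04125
n = 0.4129 / 0.04125 = 10.01 ≈ 10 → Na2SO4·10H2O

Na2SO4·10H2O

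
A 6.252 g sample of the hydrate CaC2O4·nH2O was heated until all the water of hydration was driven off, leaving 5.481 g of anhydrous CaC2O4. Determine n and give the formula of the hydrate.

Mass of water lost = 6.252 − 5.481 = 0.771 g → 0.771 / 18.02 = 0.04279 mol H2O
Molar mass of CaC2O4 = 128.10 g/mol → mol CaC2O4 = 5.481 / 128.10 = 0.04279
n = 0.04279 / 0.04279 = 1.00 ≈ 1 → CaC2O4·H2O

CaC2O4·H2O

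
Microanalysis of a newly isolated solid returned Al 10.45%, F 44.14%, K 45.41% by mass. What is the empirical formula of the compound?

Assume 100 g: 10.45 g Al, 44.14 g F, 45.41 g K.
Moles — Al: 10.45 / 26.98 = 0.3873 mol; F: 44.14 / 19.00 = 2.323 mol; K: 45.41 / 39.10 = 1.161 mol
Ratios (÷ 0.3873): Al 1.000, F 5.998, K 2.998
≈ 1:6:3 → AlF6K3

AlF6K3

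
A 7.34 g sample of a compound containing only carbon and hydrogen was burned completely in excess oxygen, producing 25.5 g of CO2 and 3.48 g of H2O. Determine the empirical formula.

C3H2

mol C = 25.5 / 44.01 = 0.5794; mass C = 0.5794 × 12.01 = 6.959 g
mol H = 2 × (3.48 / 18.02) = 0.3862; mass H = 0.3862 × 1.008 = 0.3893 g
Divide by the smallest (0.3862 mol H): C 1.500, H 1.000
Scaling by 2: C 3.00, H 2.00 → C3H2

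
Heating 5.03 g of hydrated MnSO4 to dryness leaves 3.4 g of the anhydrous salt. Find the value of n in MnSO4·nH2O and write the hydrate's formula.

MnSO4·4H2O

Mass of water lost = 5.03 − 3.4 = 1.63 g → 1.63 / 18.02 = 0.09046 mol H2O
Molar mass of MnSO4 = 151.01 g/mol → mol MnSO4 = 3.4 / 151.01 = 0.02252
n = 0.09046 / 0.02252 = 4.02 ≈ 4 → MnSO4·4H2O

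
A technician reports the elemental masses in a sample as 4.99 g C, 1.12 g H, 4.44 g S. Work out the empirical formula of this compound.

n(C) = 4.99/12.01 = 0.4155, n(H) = 1.12/1.008 = 1.111, n(S) = 4.44/32.07 = 0.1384
Divide by the smallest (0.1384 mol S): C 3.001, H 8.026, S 1.000
→ C3H8S

C3H8S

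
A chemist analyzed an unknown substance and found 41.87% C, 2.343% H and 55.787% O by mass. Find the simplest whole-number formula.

Assume 100 g: 41.87 g C, 2.343 g H, 55.787 g O.
C: 41.87 g ÷ 12.01 g/mol = 3.486 mol
H: 2.343 g ÷ 1.008 g/mol = 2.324 mol
O: 55.787 g ÷ 16.00 g/mol = 3.487 mol
Smallest is H at 2.324 mol; normalising gives C 1.500, H 1.000, O 1.500
Scaling by 2: C 3.00, H 2.00, O 3.00 → C3H2O3

C3H2O3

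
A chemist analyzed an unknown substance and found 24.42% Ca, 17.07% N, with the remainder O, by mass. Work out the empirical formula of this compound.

Assume 100 g: 24.42 g Ca, 17.07 g N, 58.51 g O.
n(Ca) = 24.42/40.08 = 0.6093, n(N) = 17.07/14.01 = 1.218, n(O) = 58.51/16.00 = 3.657
Smallest is Ca at 0.6093 mol; normalising gives Ca 1.000, N 2.000, O 6.002
≈ 1:2:6 → CaN2O6

CaN2O6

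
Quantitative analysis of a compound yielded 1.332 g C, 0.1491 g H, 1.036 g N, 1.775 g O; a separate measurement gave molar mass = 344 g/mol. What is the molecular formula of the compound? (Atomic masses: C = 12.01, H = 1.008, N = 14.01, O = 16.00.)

C9H12N6O9

Moles — C: 1.332 / 12.01 = 0.1109 mol; H: 0.1491 / 1.008 = 0.1479 mol; N: 1.036 / 14.01 = 0.07395 mol; O: 1.775 / 16.00 = 0.1109 mol
Smallest is N at 0.07395 mol; normalising gives C 1.500, H 2.000, N 1.000, O 1.500
Scaling by 2: C 3.00, H 4.00, N 2.00, O 3.00 → C3H4N2O3
Empirical-formula mass = 116.08 g/mol
n = 344 / 116.08 = 2.96 ≈ 3
Molecular formula = (C3H4N2O3)×3 = C9H12N6O9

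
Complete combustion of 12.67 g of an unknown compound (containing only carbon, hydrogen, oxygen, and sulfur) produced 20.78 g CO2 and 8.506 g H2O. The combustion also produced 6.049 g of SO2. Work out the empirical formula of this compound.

C5H10O2S

mol C = 20.78 / 44.01 = 0.4722; mass C = 0.4722 × 12.01 = 5.671 g
mol H = 2 × (8.506 / 18.02) = 0.9441; mass H = 0.9441 × 1.008 = 0.9516 g
mol S = 6.049 / 64.07 = 0.09441; mass S = 3.028 g
mass O = 12.67 − (9.650) = 3.020 g → mol O = 0.1887
Ratios (÷ 0.09441): C 5.001, H 9.999, O 1.999, S 1.000
→ C5H10O2S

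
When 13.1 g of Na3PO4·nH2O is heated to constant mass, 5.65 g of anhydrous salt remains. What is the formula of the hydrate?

Na3PO4·12H2O

Mass of water lost = 13.1 − 5.65 = 7.45 g → 7.45 / 18.02 = 0.4134 mol H2O
Molar mass of Na3PO4 = 163.94 g/mol → mol Na3PO4 = 5.65 / 163.94 = 0.03446
n = 0.4134 / 0.03446 = 12.00 ≈ 12 → Na3PO4·12H2O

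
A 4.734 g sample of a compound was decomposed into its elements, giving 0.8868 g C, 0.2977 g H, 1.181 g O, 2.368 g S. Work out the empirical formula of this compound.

n(C) = 0.8868/12.01 = 0.07384, n(H) = 0.2977/1.008 = 0.2953, n(O) = 1.181/16.00 = 0.07381, n(S) = 2.368/32.07 = 0.07384
Smallest is O at 0.07381 mol; normalising gives C 1.000, H 4.001, O 1.000, S 1.000
Ratio ≈ 1:4:1:1, so the empirical formula is CH4OS

CH4OS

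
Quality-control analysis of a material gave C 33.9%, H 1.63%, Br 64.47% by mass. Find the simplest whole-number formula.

Assume 100 g: 33.9 g C, 1.63 g H, 64.47 g Br.
C: 33.9 g ÷ 12.01 g/mol = 2.823 mol
H: 1.63 g ÷ 1.008 g/mol = 1.617 mol
Br: 64.47 g ÷ 79.90 g/mol = 0.8069 mol
Ratios (÷ 0.8069): C 3.498, H 2.004, Br 1.000
×2: C 7.00, H 4.01, Br 2.00 → C7H4Br2

C7H4Br2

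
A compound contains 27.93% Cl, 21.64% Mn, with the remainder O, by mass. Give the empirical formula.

Assume 100 g: 27.93 g Cl, 21.64 g Mn, 50.43 g O.
Cl: 27.93 g ÷ 35.45 g/mol = 0.7879 mol
Mn: 21.64 g ÷ 54.94 g/mol = 0.3939 mol
O: 50.43 g ÷ 16.00 g/mol = 3.152 mol
Ratios (÷ 0.3939): Cl 2.000, Mn 1.000, O 8.002
≈ 2:1:8 → Cl2MnO8

Cl2MnO8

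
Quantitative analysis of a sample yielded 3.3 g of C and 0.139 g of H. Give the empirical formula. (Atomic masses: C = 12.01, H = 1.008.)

C2H

n(C) = 3.3/12.01 = 0.2748, n(H) = 0.139/1.008 = 0.1379
Ratios (÷ 0.1379): C 1.993, H 1.000
≈ 2:1 → C2H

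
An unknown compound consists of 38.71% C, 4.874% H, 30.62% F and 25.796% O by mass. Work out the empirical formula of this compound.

C2H3FO

Assume 100 g: 38.71 g C, 4.874 g H, 30.62 g F, 25.796 g O.
Moles — C: 38.71 / 12.01 = 3.223 mol; H: 4.874 / 1.008 = 4.835 mol; F: 30.62 / 19.00 = 1.612 mol; O: 25.796 / 16.00 = 1.612 mol
Smallest is F at 1.612 mol; normalising gives C 2.000, H 3.000, F 1.000, O 1.000
≈ 2:3:1:1 → C2H3FO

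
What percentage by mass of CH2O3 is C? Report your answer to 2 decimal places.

19.36%

Molar mass = 1(12.01) + 2(1.008) + 3(16.00) = 62.026 g/mol
Mass of C per mole = 1 × 12.01 = 12.010 g
% C = 12.010 / 62.026 × 100 = 19.36%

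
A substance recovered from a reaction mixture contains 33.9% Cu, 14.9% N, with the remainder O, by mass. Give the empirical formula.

Assume 100 g: 33.9 g Cu, 14.9 g N, 51.2 g O.
n(Cu) = 33.9/63.55 = 0.5334, n(N) = 14.9/14.01 = 1.064, n(O) = 51.2/16.00 = 3.2
Ratios (÷ 0.5334): Cu 1.000, N 1.994, O 5.999
Ratio ≈ 1:2:6, so the empirical formula is CuN2O6

CuN2O6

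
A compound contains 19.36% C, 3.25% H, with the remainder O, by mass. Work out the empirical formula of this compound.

CH2O3

Assume 100 g: 19.36 g C, 3.25 g H, 77.39 g O.
n(C) = 19.36/12.01 = 1.612, n(H) = 3.25/1.008 = 3.224, n(O) = 77.39/16.00 = 4.837
Divide by the smallest (1.612 mol C): C 1.000, H 2.000, O 3.001
→ CH2O3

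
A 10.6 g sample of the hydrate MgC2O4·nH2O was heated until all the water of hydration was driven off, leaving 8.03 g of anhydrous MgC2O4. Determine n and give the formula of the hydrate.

Mass of water lost = 10.6 − 8.03 = 2.57 g → 2.57 / 18.02 = 0.1426 mol H2O
Molar mass of MgC2O4 = 112.33 g/mol → mol MgC2O4 = 8.03 / 112.33 = 0.07149
n = 0.1426 / 0.07149 = 2.00 ≈ 2 → MgC2O4·2H2O

MgC2O4·2H2O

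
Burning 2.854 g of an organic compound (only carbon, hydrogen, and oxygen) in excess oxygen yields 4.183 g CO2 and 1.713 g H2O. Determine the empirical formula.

mol C = 4.183 / 44.01 = 0.09505; mass C = 0.09505 × 12.01 = 1.142 g
mol H = 2 × (1.713 / 18.02) = 0.1901; mass H = 0.1901 × 1.008 = 0.1916 g
mass O = 2.854 − (1.333) = 1.521 g → mol O = 0.09505
Ratios (÷ 0.09505): C 1.000, H 2.000, O 1.000
→ CH2O

CH2O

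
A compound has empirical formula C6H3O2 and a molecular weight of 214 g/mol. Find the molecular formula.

Empirical-formula mass = 107.08 g/mol
n = 214 / 107.08 = 2.00 ≈ 2
Molecular formula = (C6H3O2)2 = C12H6O4

C12H6O4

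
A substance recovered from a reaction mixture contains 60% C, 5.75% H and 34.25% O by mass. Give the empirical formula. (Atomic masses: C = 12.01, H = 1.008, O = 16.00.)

C7H8O3

Assume 100 g: 60 g C, 5.75 g H, 34.25 g O.
n(C) = 60/12.01 = 4.996, n(H) = 5.75/1.008 = 5.704, n(O) = 34.25/16.00 = 2.141
Divide by the smallest (2.141 mol O): C 2.334, H 2.665, O 1.000
Multiply by 3: C 7.00, H 7.99, O 3.00 → C7H8O3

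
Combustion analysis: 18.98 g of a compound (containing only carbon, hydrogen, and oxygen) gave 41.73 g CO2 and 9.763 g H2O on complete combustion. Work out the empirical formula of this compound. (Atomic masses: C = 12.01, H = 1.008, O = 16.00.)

mol C = 41.73 / 44.01 = 0.9482; mass C = 0.9482 × 12.01 = 11.39 g
mol H = 2 × (9.763 / 18.02) = 1.084; mass H = 1.084 × 1.008 = 1.092 g
mass O = 18.98 − (12.48) = 6.500 g → mol O = 0.4062
Smallest is O at 0.4062 mol; normalising gives C 2.334, H 2.667, O 1.000
Scaling by 3: C 7.00, H 8.00, O 3.00 → C7H8O3

C7H8O3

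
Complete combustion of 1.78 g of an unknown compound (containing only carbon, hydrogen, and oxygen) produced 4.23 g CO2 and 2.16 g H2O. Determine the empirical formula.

mol C = 4.23 / 44.01 = 0.09611; mass C = 0.09611 × 12.01 = 1.154 g
mol H = 2 × (2.16 / 18.02) = 0.2397; mass H = 0.2397 × 1.008 = 0.2417 g
mass O = 1.78 − (1.396) = 0.3840 g → mol O = 0.02400
Divide by the smallest (0.024 mol O): C 4.005, H 9.989, O 1.000
Ratio ≈ 4:10:1, so the empirical formula is C4H10O

C4H10O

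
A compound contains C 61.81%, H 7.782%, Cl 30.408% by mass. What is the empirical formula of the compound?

Assume 100 g: 61.81 g C, 7.782 g H, 30.408 g Cl.
n(C) = 61.81/12.01 = 5.147, n(H) = 7.782/1.008 = 7.72, n(Cl) = 30.408/35.45 = 0.8578
Ratios (÷ 0.8578): C 6.000, H 9.000, Cl 1.000
≈ 6:9:1 → C6H9Cl

C6H9Cl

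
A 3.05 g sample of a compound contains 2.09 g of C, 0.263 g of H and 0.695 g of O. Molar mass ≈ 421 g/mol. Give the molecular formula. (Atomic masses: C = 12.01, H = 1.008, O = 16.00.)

C24H36O6

C: 2.09 g ÷ 12.01 g/mol = 0.174 mol
H: 0.263 g ÷ 1.008 g/mol = 0.2609 mol
O: 0.695 g ÷ 16.00 g/mol = 0.04344 mol
Smallest is O at 0.04344 mol; normalising gives C 4.006, H 6.007, O 1.000
→ C4H6O
Empirical-formula mass = 70.09 g/mol
n = 421 / 70.09 = 6.01 ≈ 6
Molecular formula = (C4H6O)×6 = C24H36O6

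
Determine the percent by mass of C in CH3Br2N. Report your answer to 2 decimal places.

6.36%

Molar mass = 1(12.01) + 3(1.008) + 2(79.90) + 1(14.01) = 188.844 g/mol
Mass of C per mole = 1 × 12.01 = 12.010 g
% C = 12.010 / 188.844 × 100 = 6.36%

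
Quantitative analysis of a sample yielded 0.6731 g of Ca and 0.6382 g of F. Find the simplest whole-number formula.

CaF2

Moles — Ca: 0.6731 / 40.08 = 0.01679 mol; F: 0.6382 / 19.00 = 0.03359 mol
Ratios (÷ 0.01679): Ca 1.000, F 2.000
Ratio ≈ 1:2, so the empirical formula is CaF2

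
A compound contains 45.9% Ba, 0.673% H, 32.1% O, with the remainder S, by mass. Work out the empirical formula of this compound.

Assume 100 g: 45.9 g Ba, 0.673 g H, 32.1 g O, 21.33 g S.
n(Ba) = 45.9/137.33 = 0.3342, n(H) = 0.673/1.008 = 0.6677, n(O) = 32.1/16.00 = 2.006, n(S) = 21.33/32.07 = 0.6651
Smallest is Ba at 0.3342 mol; normalising gives Ba 1.000, H 1.998, O 6.003, S 1.990
Ratio ≈ 1:2:6:2, so the empirical formula is BaH2O6S2

BaH2O6S2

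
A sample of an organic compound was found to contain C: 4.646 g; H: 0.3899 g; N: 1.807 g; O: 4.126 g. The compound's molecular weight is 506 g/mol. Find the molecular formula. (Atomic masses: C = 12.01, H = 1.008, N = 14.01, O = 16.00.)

C: 4.646 g ÷ 12.01 g/mol = 0.3868 mol
H: 0.3899 g ÷ 1.008 g/mol = 0.3868 mol
N: 1.807 g ÷ 14.01 g/mol = 0.129 mol
O: 4.126 g ÷ 16.00 g/mol = 0.2579 mol
Ratios (÷ 0.129): C 2.999, H 2.999, N 1.000, O 1.999
Ratio ≈ 3:3:1:2, so the empirical formula is C3H3NO2
Empirical-formula mass = 85.06 g/mol
n = 506 / 85.06 = 5.95 ≈ 6
Molecular formula = (C3H3NO2)×6 = C18H18N6O12

C18H18N6O12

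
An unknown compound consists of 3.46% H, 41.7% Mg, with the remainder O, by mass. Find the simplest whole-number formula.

Assume 100 g: 3.46 g H, 41.7 g Mg, 54.84 g O.
H: 3.46 g ÷ 1.008 g/mol = 3.433 mol
Mg: 41.7 g ÷ 24.31 g/mol = 1.715 mol
O: 54.84 g ÷ 16.00 g/mol = 3.428 mol
Smallest is Mg at 1.715 mol; normalising gives H 2.001, Mg 1.000, O 1.998
Ratio ≈ 2:1:2, so the empirical formula is H2MgO2

H2MgO2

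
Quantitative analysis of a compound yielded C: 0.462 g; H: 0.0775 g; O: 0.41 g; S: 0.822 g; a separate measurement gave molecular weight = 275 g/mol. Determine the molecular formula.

Moles — C: 0.462 / 12.01 = 0.03847 mol; H: 0.0775 / 1.008 = 0.07688 mol; O: 0.41 / 16.00 = 0.02562 mol; S: 0.822 / 32.07 = 0.02563 mol
Ratios (÷ 0.02562): C 1.501, H 3.000, O 1.000, S 1.000
Multiply by 2: C 3.00, H 6.00, O 2.00, S 2.00 → C3H6O2S2
Empirical-formula mass = 138.22 g/mol
n = 275 / 138.22 = 1.99 ≈ 2
Molecular formula = (C3H6O2S2)×2 = C6H12O4S4

C6H12O4S4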